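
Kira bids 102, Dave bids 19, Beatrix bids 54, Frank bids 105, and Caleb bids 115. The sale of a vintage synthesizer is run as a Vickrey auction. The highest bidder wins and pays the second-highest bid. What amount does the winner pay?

105

Ranking the bids: Caleb 115; Frank 105; Kira 102; Beatrix 54; Dave 19.
Caleb has the highest bid, so Caleb wins.
The second-highest bid is 105, so that is what Caleb pays.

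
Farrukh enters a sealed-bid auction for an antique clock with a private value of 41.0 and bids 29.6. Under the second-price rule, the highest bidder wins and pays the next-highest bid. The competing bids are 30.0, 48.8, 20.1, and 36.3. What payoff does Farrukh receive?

Highest competing bid: 48.8.
Farrukh's bid 29.6 is not the highest, so Farrukh loses, pays nothing, and earns zero payoff.

Payoff = 0.0.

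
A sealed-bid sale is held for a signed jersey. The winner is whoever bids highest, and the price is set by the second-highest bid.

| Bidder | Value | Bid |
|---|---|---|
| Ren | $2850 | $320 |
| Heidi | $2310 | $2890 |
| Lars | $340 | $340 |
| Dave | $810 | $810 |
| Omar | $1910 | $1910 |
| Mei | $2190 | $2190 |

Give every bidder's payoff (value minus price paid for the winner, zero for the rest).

Payoffs: Ren $0, Heidi $120, Lars $0, Dave $0, Omar $0, Mei $0.

Ordered from highest: Heidi $2890; Mei $2190; Omar $1910; Dave $810; Lars $340; Ren $320.
Heidi has the top bid and wins; the price is the second-highest bid, $2190.
Heidi's payoff = $2310 − $2190 = $120. All other bidders lose, so their payoff is 0.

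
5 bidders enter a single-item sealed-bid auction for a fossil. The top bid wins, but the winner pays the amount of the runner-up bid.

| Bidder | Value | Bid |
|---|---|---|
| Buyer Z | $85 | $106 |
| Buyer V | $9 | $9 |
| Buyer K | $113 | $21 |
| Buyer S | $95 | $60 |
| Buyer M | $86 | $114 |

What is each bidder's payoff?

Bids in descending order: Buyer M $114; Buyer Z $106; Buyer S $60; Buyer K $21; Buyer V $9.
Buyer M has the top bid and wins; the price is the second-highest bid, $106.
Buyer M's payoff = $86 − $106 = -$20. All other bidders lose, so their payoff is 0.

Payoffs: Buyer Z $0, Buyer V $0, Buyer K $0, Buyer S $0, Buyer M -$20.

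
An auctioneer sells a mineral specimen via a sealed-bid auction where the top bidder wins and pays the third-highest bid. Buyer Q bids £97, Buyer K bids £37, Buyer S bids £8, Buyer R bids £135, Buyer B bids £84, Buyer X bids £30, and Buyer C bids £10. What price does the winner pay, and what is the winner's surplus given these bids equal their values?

The winner pays £84 for a surplus of £51.

Ranking the bids: Buyer R £135 > Buyer Q £97 > Buyer B £84 > Buyer K £37 > Buyer X £30 > Buyer C £10 > Buyer S £8.
Buyer R is the highest bidder, so Buyer R wins.
Under the third-price rule, the price is the third-highest bid: £84.
Surplus = £135 − £84 = £51.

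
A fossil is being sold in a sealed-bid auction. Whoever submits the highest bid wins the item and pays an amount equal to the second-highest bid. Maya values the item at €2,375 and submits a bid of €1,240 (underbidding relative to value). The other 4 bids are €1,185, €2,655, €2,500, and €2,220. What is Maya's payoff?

Highest competing bid: €2,655.
Maya's bid €1,240 is not the highest, so Maya loses, pays nothing, and earns zero payoff.

€0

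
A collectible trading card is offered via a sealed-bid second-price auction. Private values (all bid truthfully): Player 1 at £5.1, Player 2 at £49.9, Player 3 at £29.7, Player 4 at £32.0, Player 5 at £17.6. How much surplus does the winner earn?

Ordered from highest: Player 2 £49.9; Player 4 £32.0; Player 3 £29.7; Player 5 £17.6; Player 1 £5.1.
Player 2 wins with the top bid and pays the second-highest, £32.0.
Surplus = £49.9 − £32.0 = £17.9.

£17.9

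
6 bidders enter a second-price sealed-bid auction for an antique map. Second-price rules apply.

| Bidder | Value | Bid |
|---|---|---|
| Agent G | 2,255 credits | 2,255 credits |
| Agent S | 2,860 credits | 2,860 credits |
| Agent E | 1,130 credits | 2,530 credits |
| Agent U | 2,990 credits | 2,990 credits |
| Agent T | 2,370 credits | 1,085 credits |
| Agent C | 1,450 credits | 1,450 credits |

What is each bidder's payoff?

Agent G 0 credits, Agent S 0 credits, Agent E 0 credits, Agent U 130 credits, Agent T 0 credits, Agent C 0 credits.

Ranking the bids: Agent U 2,990 credits > Agent S 2,860 credits > Agent E 2,530 credits > Agent G 2,255 credits > Agent C 1,450 credits > Agent T 1,085 credits.
Agent U has the top bid and wins; the price is the second-highest bid, 2,860 credits.
Agent U's payoff = 2,990 credits − 2,860 credits = 130 credits. All other bidders lose, so their payoff is 0.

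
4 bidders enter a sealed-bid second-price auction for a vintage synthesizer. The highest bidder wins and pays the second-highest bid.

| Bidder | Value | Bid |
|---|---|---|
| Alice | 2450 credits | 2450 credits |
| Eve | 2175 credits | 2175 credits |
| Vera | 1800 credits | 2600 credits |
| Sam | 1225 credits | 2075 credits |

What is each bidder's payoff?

Ordered from highest: Vera 2600 credits; Alice 2450 credits; Eve 2175 credits; Sam 2075 credits.
Vera has the top bid and wins; the price is the second-highest bid, 2450 credits.
Vera's payoff = 1800 credits − 2450 credits = -650 credits. All other bidders lose, so their payoff is 0.

Payoffs: Alice 0 credits, Eve 0 credits, Vera -650 credits, Sam 0 credits.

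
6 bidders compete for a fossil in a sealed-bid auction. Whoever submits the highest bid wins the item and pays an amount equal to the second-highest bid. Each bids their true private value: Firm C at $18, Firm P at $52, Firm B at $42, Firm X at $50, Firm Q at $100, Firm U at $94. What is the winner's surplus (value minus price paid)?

Surplus = $6.

Sorted high to low: Firm Q $100, then Firm U $94, then Firm P $52, then Firm X $50, then Firm B $42, then Firm C $18.
Firm Q wins with the top bid and pays the second-highest, $94.
Surplus = $100 − $94 = $6.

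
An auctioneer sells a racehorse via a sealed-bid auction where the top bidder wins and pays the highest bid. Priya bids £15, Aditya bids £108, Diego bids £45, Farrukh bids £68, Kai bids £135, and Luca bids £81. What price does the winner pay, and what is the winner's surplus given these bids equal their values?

The winner pays £135 for a surplus of £0.

Ordered from highest: Kai £135 > Aditya £108 > Luca £81 > Farrukh £68 > Diego £45 > Priya £15.
Kai is the highest bidder, so Kai wins.
Under the first-price rule, the price is the highest bid: £135.
Surplus = £135 − £135 = £0.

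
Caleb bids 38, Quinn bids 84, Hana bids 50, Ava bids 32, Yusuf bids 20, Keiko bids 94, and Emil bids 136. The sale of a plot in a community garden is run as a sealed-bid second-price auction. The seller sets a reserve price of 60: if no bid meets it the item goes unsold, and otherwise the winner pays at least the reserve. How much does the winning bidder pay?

Bids in descending order: Emil 136 > Keiko 94 > Quinn 84 > Hana 50 > Caleb 38 > Ava 32 > Yusuf 20.
Emil has the highest bid, so Emil wins.
The second-highest bid is 94, which exceeds the reserve, so that sets the price.

94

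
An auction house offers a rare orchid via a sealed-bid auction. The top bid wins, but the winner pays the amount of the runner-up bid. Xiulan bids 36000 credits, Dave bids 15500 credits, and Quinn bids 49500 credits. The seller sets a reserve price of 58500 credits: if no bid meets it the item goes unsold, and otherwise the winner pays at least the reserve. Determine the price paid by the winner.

unsold

Sorted high to low: Quinn 49500 credits; Xiulan 36000 credits; Dave 15500 credits.
The top bid 49500 credits is below the reserve 58500 credits, so the item goes unsold and nothing is paid.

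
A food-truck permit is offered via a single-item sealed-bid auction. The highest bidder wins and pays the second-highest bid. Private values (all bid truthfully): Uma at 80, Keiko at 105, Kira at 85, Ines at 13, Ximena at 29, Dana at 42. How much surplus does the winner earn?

Ordered from highest: Keiko 105, then Kira 85, then Uma 80, then Dana 42, then Ximena 29, then Ines 13.
Keiko wins with the top bid and pays the second-highest, 85.
Surplus = 105 − 85 = 20.

Winner's surplus: 20.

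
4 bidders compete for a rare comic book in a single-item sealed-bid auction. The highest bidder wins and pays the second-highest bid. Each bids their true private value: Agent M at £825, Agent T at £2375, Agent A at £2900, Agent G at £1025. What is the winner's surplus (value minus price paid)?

Winner's surplus: £525.

Sorted high to low: Agent A £2900, then Agent T £2375, then Agent G £1025, then Agent M £825.
Agent A wins with the top bid and pays the second-highest, £2375.
Surplus = £2900 − £2375 = £525.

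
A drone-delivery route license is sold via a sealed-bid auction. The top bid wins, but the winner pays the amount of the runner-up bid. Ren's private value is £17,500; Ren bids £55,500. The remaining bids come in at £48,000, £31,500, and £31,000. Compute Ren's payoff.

-£30,500

Highest competing bid: £48,000.
Ren's bid £55,500 is the highest overall, so Ren wins and pays the second-highest bid, £48,000.
Payoff = value − price = £17,500 − £48,000 = -£30,500.
Overbidding won the item at a price above value — truthful bidding would have avoided this loss.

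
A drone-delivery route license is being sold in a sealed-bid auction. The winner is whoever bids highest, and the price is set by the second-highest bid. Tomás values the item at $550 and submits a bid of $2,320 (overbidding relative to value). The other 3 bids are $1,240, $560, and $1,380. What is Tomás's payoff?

Payoff = -$830.

Highest competing bid: $1,380.
Tomás's bid $2,320 is the highest overall, so Tomás wins and pays the second-highest bid, $1,380.
Payoff = value − price = $550 − $1,380 = -$830.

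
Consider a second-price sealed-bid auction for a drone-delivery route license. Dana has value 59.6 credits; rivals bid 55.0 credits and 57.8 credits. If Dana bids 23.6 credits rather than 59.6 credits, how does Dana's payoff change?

-1.8 credits

The highest competing bid is 57.8 credits.
Bidding truthfully at 59.6 credits: Dana has the top bid, wins, and pays the second-highest bid 57.8 credits. Payoff = 59.6 credits − 57.8 credits = 1.8 credits.
Bidding 23.6 credits: the top bid is 57.8 credits (a rival), so Dana loses. Payoff = 0.0 credits.
Change = 0.0 credits − 1.8 credits = -1.8 credits.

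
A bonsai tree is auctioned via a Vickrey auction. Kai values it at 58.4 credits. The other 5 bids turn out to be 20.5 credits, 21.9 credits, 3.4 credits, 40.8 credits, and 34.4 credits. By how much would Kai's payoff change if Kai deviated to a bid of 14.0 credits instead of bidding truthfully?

The highest competing bid is 40.8 credits.
Bidding truthfully at 58.4 credits: Kai has the top bid, wins, and pays the second-highest bid 40.8 credits. Payoff = 58.4 credits − 40.8 credits = 17.6 credits.
Bidding 14.0 credits: the top bid is 40.8 credits (a rival), so Kai loses. Payoff = 0.0 credits.
Change = 0.0 credits − 17.6 credits = -17.6 credits.
Deviating from a truthful bid can only lose payoff in a second-price auction — never gain.

-17.6 credits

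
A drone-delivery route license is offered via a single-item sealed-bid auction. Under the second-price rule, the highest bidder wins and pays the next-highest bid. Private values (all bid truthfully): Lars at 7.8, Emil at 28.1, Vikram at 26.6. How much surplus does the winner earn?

Ranking the bids: Emil 28.1 > Vikram 26.6 > Lars 7.8.
Emil wins with the top bid and pays the second-highest, 26.6.
Surplus = 28.1 − 26.6 = 1.5.

Winner's surplus: 1.5.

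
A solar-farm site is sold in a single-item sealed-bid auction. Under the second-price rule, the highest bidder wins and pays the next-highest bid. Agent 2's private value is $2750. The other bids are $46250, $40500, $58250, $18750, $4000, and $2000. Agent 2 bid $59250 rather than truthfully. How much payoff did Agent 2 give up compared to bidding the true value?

The highest competing bid is $58250.
Bidding truthfully at $2750: the top bid is $58250 (a rival), so Agent 2 loses. Payoff = $0.
Bidding $59250: Agent 2 has the top bid, wins, and pays the second-highest bid $58250. Payoff = $2750 − $58250 = -$55500.
Regret = truthful payoff − actual payoff = $0 − -$55500 = $55500.

$55500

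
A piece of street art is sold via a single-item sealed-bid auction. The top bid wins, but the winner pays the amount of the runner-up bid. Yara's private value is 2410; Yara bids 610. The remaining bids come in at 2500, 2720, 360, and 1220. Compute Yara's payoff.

Yara's payoff: 0.

Highest competing bid: 2720.
Yara's bid 610 is not the highest, so Yara loses, pays nothing, and earns zero payoff.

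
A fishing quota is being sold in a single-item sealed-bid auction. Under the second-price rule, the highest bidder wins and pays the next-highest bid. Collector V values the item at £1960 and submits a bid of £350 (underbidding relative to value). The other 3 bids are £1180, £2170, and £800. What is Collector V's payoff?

Highest competing bid: £2170.
Collector V's bid £350 is not the highest, so Collector V loses, pays nothing, and earns zero payoff.

Collector V's payoff: £0.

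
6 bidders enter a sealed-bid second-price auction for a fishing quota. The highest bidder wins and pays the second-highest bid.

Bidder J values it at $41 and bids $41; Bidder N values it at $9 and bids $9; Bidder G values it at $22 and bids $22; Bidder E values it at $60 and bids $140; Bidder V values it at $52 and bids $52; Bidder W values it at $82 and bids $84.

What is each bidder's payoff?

Bids in descending order: Bidder E $140; Bidder W $84; Bidder V $52; Bidder J $41; Bidder G $22; Bidder N $9.
Bidder E has the top bid and wins; the price is the second-highest bid, $84.
Bidder E's payoff = $60 − $84 = -$24. All other bidders lose, so their payoff is 0.

Bidder J $0, Bidder N $0, Bidder G $0, Bidder E -$24, Bidder V $0, Bidder W $0.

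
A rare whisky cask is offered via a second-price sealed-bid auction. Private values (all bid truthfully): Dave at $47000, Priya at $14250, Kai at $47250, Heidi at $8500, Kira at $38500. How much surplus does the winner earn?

Bids in descending order: Kai $47250, then Dave $47000, then Kira $38500, then Priya $14250, then Heidi $8500.
Kai wins with the top bid and pays the second-highest, $47000.
Surplus = $47250 − $47000 = $250.

$250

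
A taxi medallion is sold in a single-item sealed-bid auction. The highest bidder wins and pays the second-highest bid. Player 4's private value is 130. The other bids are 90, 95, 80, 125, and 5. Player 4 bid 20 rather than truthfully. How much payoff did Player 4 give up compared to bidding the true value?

The highest competing bid is 125.
Bidding truthfully at 130: Player 4 has the top bid, wins, and pays the second-highest bid 125. Payoff = 130 − 125 = 5.
Bidding 20: the top bid is 125 (a rival), so Player 4 loses. Payoff = 0.
Regret = truthful payoff − actual payoff = 5 − 0 = 5.
Deviating from a truthful bid can only lose payoff in a second-price auction — never gain.

Payoff forgone: 5.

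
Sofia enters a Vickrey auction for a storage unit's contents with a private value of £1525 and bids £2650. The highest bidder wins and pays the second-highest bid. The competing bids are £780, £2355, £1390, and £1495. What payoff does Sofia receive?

Sofia's payoff: -£830.

Highest competing bid: £2355.
Sofia's bid £2650 is the highest overall, so Sofia wins and pays the second-highest bid, £2355.
Payoff = value − price = £1525 − £2355 = -£830.
Overbidding won the item at a price above value — truthful bidding would have avoided this loss.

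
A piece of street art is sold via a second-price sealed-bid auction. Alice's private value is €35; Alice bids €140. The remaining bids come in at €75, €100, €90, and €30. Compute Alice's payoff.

Payoff = -€65.

Highest competing bid: €100.
Alice's bid €140 is the highest overall, so Alice wins and pays the second-highest bid, €100.
Payoff = value − price = €35 − €100 = -€65.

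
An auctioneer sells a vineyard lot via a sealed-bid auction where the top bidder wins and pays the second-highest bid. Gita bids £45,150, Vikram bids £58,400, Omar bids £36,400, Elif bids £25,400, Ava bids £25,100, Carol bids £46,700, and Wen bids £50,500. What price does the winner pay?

Price paid: £50,500.

Ordered from highest: Vikram £58,400; Wen £50,500; Carol £46,700; Gita £45,150; Omar £36,400; Elif £25,400; Ava £25,100.
Vikram is the highest bidder, so Vikram wins.
Under the second-price rule, the price is the second-highest bid: £50,500.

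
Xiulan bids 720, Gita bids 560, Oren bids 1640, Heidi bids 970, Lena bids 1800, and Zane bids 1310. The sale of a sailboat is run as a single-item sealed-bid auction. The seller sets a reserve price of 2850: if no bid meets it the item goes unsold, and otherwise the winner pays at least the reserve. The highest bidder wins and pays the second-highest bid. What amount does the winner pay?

Ordered from highest: Lena 1800, then Oren 1640, then Zane 1310, then Heidi 970, then Xiulan 720, then Gita 560.
The top bid 1800 is below the reserve 2850, so the item goes unsold and nothing is paid.

unsold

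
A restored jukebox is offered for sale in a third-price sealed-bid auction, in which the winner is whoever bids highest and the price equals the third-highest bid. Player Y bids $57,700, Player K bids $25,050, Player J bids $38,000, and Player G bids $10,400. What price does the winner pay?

Ordered from highest: Player Y $57,700; Player J $38,000; Player K $25,050; Player G $10,400.
Player Y is the highest bidder, so Player Y wins.
Under the third-price rule, the price is the third-highest bid: $25,050.

Price paid: $25,050.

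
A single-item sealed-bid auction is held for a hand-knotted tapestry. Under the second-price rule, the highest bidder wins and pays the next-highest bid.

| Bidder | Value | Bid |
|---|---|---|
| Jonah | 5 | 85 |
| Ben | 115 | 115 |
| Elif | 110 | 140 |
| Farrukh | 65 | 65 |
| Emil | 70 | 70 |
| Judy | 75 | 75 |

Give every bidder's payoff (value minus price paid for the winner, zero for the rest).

Bids in descending order: Elif 140 > Ben 115 > Jonah 85 > Judy 75 > Emil 70 > Farrukh 65.
Elif has the top bid and wins; the price is the second-highest bid, 115.
Elif's payoff = 110 − 115 = -5. All other bidders lose, so their payoff is 0.

Jonah 0, Ben 0, Elif -5, Farrukh 0, Emil 0, Judy 0.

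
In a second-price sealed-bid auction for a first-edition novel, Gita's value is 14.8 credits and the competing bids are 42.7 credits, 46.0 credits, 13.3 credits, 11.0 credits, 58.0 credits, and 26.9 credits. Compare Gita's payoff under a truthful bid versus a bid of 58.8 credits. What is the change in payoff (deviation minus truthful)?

The highest competing bid is 58.0 credits.
Bidding truthfully at 14.8 credits: the top bid is 58.0 credits (a rival), so Gita loses. Payoff = 0.0 credits.
Bidding 58.8 credits: Gita has the top bid, wins, and pays the second-highest bid 58.0 credits. Payoff = 14.8 credits − 58.0 credits = -43.2 credits.
Change = -43.2 credits − 0.0 credits = -43.2 credits.
Deviating from a truthful bid can only lose payoff in a second-price auction — never gain.

-43.2 credits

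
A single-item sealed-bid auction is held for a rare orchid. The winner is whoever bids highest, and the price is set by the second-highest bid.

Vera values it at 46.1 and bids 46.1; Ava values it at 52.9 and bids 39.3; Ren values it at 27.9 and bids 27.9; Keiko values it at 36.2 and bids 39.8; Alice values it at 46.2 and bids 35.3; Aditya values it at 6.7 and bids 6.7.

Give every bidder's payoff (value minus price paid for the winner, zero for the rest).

Ranking the bids: Vera 46.1, then Keiko 39.8, then Ava 39.3, then Alice 35.3, then Ren 27.9, then Aditya 6.7.
Vera has the top bid and wins; the price is the second-highest bid, 39.8.
Vera's payoff = 46.1 − 39.8 = 6.3. All other bidders lose, so their payoff is 0.

Vera 6.3, Ava 0.0, Ren 0.0, Keiko 0.0, Alice 0.0, Aditya 0.0.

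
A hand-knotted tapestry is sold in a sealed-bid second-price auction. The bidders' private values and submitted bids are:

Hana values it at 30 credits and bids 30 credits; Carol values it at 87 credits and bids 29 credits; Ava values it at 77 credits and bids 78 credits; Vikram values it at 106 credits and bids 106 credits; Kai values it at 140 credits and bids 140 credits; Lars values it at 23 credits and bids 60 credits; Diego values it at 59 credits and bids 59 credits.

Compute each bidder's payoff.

Hana 0 credits, Carol 0 credits, Ava 0 credits, Vikram 0 credits, Kai 34 credits, Lars 0 credits, Diego 0 credits.

Sorted high to low: Kai 140 credits > Vikram 106 credits > Ava 78 credits > Lars 60 credits > Diego 59 credits > Hana 30 credits > Carol 29 credits.
Kai has the top bid and wins; the price is the second-highest bid, 106 credits.
Kai's payoff = 140 credits − 106 credits = 34 credits. All other bidders lose, so their payoff is 0.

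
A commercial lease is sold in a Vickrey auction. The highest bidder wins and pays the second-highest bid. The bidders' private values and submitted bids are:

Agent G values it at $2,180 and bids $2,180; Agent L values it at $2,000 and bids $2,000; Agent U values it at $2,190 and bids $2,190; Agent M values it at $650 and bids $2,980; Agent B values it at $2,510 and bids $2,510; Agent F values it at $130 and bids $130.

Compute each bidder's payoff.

Payoffs: Agent G $0, Agent L $0, Agent U $0, Agent M -$1,860, Agent B $0, Agent F $0.

Ordered from highest: Agent M $2,980; Agent B $2,510; Agent U $2,190; Agent G $2,180; Agent L $2,000; Agent F $130.
Agent M has the top bid and wins; the price is the second-highest bid, $2,510.
Agent M's payoff = $650 − $2,510 = -$1,860. All other bidders lose, so their payoff is 0.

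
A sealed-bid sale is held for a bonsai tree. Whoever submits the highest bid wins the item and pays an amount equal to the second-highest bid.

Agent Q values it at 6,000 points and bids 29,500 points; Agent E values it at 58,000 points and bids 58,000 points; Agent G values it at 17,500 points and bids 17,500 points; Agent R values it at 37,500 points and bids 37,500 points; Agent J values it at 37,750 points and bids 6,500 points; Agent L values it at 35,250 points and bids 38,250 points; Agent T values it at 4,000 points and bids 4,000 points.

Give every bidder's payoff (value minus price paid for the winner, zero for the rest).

Agent Q 0 points, Agent E 19,750 points, Agent G 0 points, Agent R 0 points, Agent J 0 points, Agent L 0 points, Agent T 0 points.

Ranking the bids: Agent E 58,000 points; Agent L 38,250 points; Agent R 37,500 points; Agent Q 29,500 points; Agent G 17,500 points; Agent J 6,500 points; Agent T 4,000 points.
Agent E has the top bid and wins; the price is the second-highest bid, 38,250 points.
Agent E's payoff = 58,000 points − 38,250 points = 19,750 points. All other bidders lose, so their payoff is 0.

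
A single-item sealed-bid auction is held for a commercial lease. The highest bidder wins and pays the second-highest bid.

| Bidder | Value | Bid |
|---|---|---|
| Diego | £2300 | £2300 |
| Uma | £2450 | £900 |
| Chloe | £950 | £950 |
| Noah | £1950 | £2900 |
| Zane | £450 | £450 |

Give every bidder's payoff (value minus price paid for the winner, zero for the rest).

Payoffs: Diego £0, Uma £0, Chloe £0, Noah -£350, Zane £0.

Ranking the bids: Noah £2900 > Diego £2300 > Chloe £950 > Uma £900 > Zane £450.
Noah has the top bid and wins; the price is the second-highest bid, £2300.
Noah's payoff = £1950 − £2300 = -£350. All other bidders lose, so their payoff is 0.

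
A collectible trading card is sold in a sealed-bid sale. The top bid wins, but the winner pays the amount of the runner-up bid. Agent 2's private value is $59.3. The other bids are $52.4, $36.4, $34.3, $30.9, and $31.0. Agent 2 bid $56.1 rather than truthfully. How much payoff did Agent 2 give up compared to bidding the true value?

$0.0

The highest competing bid is $52.4.
Bidding truthfully at $59.3: Agent 2 has the top bid, wins, and pays the second-highest bid $52.4. Payoff = $59.3 − $52.4 = $6.9.
Bidding $56.1: Agent 2 has the top bid, wins, and pays the second-highest bid $52.4. Payoff = $59.3 − $52.4 = $6.9.
Regret = truthful payoff − actual payoff = $6.9 − $6.9 = $0.0.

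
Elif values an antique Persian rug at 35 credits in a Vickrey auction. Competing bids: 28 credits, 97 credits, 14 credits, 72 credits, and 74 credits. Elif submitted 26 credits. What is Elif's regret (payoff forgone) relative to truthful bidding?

The highest competing bid is 97 credits.
Bidding truthfully at 35 credits: the top bid is 97 credits (a rival), so Elif loses. Payoff = 0 credits.
Bidding 26 credits: the top bid is 97 credits (a rival), so Elif loses. Payoff = 0 credits.
Regret = truthful payoff − actual payoff = 0 credits − 0 credits = 0 credits.

Regret: 0 credits.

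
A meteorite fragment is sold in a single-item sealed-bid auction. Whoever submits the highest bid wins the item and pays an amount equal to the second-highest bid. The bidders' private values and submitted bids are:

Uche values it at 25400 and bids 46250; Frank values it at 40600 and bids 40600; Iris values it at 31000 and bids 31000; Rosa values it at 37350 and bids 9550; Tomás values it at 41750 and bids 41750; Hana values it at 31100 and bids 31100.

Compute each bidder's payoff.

Bids in descending order: Uche 46250; Tomás 41750; Frank 40600; Hana 31100; Iris 31000; Rosa 9550.
Uche has the top bid and wins; the price is the second-highest bid, 41750.
Uche's payoff = 25400 − 41750 = -16350. All other bidders lose, so their payoff is 0.

Uche -16350, Frank 0, Iris 0, Rosa 0, Tomás 0, Hana 0.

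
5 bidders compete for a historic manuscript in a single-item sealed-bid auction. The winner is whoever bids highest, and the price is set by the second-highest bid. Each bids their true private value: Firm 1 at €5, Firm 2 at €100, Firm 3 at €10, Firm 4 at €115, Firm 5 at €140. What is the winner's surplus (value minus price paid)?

€25

Ranking the bids: Firm 5 €140, then Firm 4 €115, then Firm 2 €100, then Firm 3 €10, then Firm 1 €5.
Firm 5 wins with the top bid and pays the second-highest, €115.
Surplus = €140 − €115 = €25.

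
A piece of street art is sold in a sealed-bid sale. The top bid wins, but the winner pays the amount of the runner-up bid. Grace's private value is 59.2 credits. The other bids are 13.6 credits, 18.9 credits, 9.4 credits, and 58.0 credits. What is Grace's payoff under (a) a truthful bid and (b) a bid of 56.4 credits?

The highest competing bid is 58.0 credits.
Bidding truthfully at 59.2 credits: Grace has the top bid, wins, and pays the second-highest bid 58.0 credits. Payoff = 59.2 credits − 58.0 credits = 1.2 credits.
Bidding 56.4 credits: the top bid is 58.0 credits (a rival), so Grace loses. Payoff = 0.0 credits.
This is the dominant-strategy logic: truthful bidding weakly beats any alternative.

(a) 1.2 credits  (b) 0.0 credits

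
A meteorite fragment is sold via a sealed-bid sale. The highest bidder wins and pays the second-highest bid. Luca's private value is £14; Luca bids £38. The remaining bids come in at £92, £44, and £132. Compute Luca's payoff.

Highest competing bid: £132.
Luca's bid £38 is not the highest, so Luca loses, pays nothing, and earns zero payoff.

£0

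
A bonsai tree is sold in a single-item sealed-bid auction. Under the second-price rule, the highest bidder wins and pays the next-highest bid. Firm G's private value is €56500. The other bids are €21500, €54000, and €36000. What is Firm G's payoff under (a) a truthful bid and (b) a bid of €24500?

The highest competing bid is €54000.
Bidding truthfully at €56500: Firm G has the top bid, wins, and pays the second-highest bid €54000. Payoff = €56500 − €54000 = €2500.
Bidding €24500: the top bid is €54000 (a rival), so Firm G loses. Payoff = €0.

(a) €2500  (b) €0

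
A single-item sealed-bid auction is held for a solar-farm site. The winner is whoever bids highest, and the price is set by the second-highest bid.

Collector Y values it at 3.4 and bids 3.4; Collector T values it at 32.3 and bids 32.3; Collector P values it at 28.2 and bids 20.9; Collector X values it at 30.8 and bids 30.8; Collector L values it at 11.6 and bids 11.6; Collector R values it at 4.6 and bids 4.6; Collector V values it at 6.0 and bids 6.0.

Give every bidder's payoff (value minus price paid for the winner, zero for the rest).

Ranking the bids: Collector T 32.3, then Collector X 30.8, then Collector P 20.9, then Collector L 11.6, then Collector V 6.0, then Collector R 4.6, then Collector Y 3.4.
Collector T has the top bid and wins; the price is the second-highest bid, 30.8.
Collector T's payoff = 32.3 − 30.8 = 1.5. All other bidders lose, so their payoff is 0.

Payoffs: Collector Y 0.0, Collector T 1.5, Collector P 0.0, Collector X 0.0, Collector L 0.0, Collector R 0.0, Collector V 0.0.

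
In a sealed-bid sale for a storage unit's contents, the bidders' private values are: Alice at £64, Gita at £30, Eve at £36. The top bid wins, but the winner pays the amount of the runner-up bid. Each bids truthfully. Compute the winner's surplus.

Surplus = £28.

Ordered from highest: Alice £64, then Eve £36, then Gita £30.
Alice wins with the top bid and pays the second-highest, £36.
Surplus = £64 − £36 = £28.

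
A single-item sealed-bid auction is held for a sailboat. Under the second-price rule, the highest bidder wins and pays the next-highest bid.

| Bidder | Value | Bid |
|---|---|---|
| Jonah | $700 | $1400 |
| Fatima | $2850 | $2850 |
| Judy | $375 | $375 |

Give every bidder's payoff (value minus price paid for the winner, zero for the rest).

Jonah $0, Fatima $1450, Judy $0.

Ordered from highest: Fatima $2850; Jonah $1400; Judy $375.
Fatima has the top bid and wins; the price is the second-highest bid, $1400.
Fatima's payoff = $2850 − $1400 = $1450. All other bidders lose, so their payoff is 0.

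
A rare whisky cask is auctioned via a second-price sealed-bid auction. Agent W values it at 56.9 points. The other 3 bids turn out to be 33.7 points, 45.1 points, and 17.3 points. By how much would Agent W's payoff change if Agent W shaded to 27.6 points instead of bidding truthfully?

Payoff change: -11.8 points.

The highest competing bid is 45.1 points.
Bidding truthfully at 56.9 points: Agent W has the top bid, wins, and pays the second-highest bid 45.1 points. Payoff = 56.9 points − 45.1 points = 11.8 points.
Bidding 27.6 points: the top bid is 45.1 points (a rival), so Agent W loses. Payoff = 0.0 points.
Change = 0.0 points − 11.8 points = -11.8 points.
Deviating from a truthful bid can only lose payoff in a second-price auction — never gain.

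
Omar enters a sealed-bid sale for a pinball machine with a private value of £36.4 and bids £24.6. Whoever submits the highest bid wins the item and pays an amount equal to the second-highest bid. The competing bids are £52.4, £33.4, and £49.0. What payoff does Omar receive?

Highest competing bid: £52.4.
Omar's bid £24.6 is not the highest, so Omar loses, pays nothing, and earns zero payoff.

Omar's payoff: £0.0.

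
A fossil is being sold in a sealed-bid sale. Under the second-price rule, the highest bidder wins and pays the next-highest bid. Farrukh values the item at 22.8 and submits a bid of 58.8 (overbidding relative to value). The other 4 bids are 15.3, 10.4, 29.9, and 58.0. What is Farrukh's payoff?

Highest competing bid: 58.0.
Farrukh's bid 58.8 is the highest overall, so Farrukh wins and pays the second-highest bid, 58.0.
Payoff = value − price = 22.8 − 58.0 = -35.2.
Overbidding won the item at a price above value — truthful bidding would have avoided this loss.

-35.2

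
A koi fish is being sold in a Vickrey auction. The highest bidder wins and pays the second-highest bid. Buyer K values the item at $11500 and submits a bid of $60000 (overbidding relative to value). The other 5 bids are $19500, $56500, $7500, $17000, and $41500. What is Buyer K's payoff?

Highest competing bid: $56500.
Buyer K's bid $60000 is the highest overall, so Buyer K wins and pays the second-highest bid, $56500.
Payoff = value − price = $11500 − $56500 = -$45000.

-$45000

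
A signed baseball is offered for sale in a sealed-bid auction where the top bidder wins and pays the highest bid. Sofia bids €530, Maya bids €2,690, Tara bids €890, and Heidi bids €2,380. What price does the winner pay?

Sorted high to low: Maya €2,690; Heidi €2,380; Tara €890; Sofia €530.
Maya is the highest bidder, so Maya wins.
Under the first-price rule, the price is the highest bid: €2,690.

Price paid: €2,690.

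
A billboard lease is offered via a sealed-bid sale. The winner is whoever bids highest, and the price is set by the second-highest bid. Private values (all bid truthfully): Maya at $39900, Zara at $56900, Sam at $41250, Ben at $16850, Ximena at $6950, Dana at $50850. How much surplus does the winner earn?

Winner's surplus: $6050.

Sorted high to low: Zara $56900; Dana $50850; Sam $41250; Maya $39900; Ben $16850; Ximena $6950.
Zara wins with the top bid and pays the second-highest, $50850.
Surplus = $56900 − $50850 = $6050.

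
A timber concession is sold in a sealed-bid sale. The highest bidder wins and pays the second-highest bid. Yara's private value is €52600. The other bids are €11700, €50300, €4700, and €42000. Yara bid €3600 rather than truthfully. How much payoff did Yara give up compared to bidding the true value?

The highest competing bid is €50300.
Bidding truthfully at €52600: Yara has the top bid, wins, and pays the second-highest bid €50300. Payoff = €52600 − €50300 = €2300.
Bidding €3600: the top bid is €50300 (a rival), so Yara loses. Payoff = €0.
Regret = truthful payoff − actual payoff = €2300 − €0 = €2300.

Payoff forgone: €2300.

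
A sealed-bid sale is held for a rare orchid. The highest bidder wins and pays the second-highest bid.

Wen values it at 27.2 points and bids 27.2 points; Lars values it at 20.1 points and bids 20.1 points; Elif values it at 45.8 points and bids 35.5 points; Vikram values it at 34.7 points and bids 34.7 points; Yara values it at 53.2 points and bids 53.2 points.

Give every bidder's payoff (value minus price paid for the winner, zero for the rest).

Ranking the bids: Yara 53.2 points, then Elif 35.5 points, then Vikram 34.7 points, then Wen 27.2 points, then Lars 20.1 points.
Yara has the top bid and wins; the price is the second-highest bid, 35.5 points.
Yara's payoff = 53.2 points − 35.5 points = 17.7 points. All other bidders lose, so their payoff is 0.

Wen 0.0 points, Lars 0.0 points, Elif 0.0 points, Vikram 0.0 points, Yara 17.7 points.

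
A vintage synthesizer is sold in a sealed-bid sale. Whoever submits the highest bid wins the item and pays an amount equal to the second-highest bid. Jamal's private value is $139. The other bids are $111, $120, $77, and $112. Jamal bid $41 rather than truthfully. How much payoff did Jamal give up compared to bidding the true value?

Payoff forgone: $19.

The highest competing bid is $120.
Bidding truthfully at $139: Jamal has the top bid, wins, and pays the second-highest bid $120. Payoff = $139 − $120 = $19.
Bidding $41: the top bid is $120 (a rival), so Jamal loses. Payoff = $0.
Regret = truthful payoff − actual payoff = $19 − $0 = $19.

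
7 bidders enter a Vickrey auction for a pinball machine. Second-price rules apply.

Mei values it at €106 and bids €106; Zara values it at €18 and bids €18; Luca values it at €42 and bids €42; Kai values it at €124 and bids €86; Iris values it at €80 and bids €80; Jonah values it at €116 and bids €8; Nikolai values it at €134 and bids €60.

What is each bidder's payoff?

Payoffs: Mei €20, Zara €0, Luca €0, Kai €0, Iris €0, Jonah €0, Nikolai €0.

Ordered from highest: Mei €106, then Kai €86, then Iris €80, then Nikolai €60, then Luca €42, then Zara €18, then Jonah €8.
Mei has the top bid and wins; the price is the second-highest bid, €86.
Mei's payoff = €106 − €86 = €20. All other bidders lose, so their payoff is 0.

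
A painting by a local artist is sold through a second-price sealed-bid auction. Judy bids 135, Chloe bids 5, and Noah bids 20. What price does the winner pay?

Ranking the bids: Judy 135; Noah 20; Chloe 5.
Judy has the highest bid, so Judy wins.
The second-highest bid is 20, so that is what Judy pays.

Price paid: 20.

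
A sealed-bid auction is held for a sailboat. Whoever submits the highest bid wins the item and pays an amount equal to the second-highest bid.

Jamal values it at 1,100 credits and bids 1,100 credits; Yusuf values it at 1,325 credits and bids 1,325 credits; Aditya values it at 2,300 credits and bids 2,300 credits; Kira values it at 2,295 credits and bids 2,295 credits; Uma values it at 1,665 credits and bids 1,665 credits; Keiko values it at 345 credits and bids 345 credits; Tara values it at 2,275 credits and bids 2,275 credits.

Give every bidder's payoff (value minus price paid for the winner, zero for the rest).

Jamal 0 credits, Yusuf 0 credits, Aditya 5 credits, Kira 0 credits, Uma 0 credits, Keiko 0 credits, Tara 0 credits.

Sorted high to low: Aditya 2,300 credits > Kira 2,295 credits > Tara 2,275 credits > Uma 1,665 credits > Yusuf 1,325 credits > Jamal 1,100 credits > Keiko 345 credits.
Aditya has the top bid and wins; the price is the second-highest bid, 2,295 credits.
Aditya's payoff = 2,300 credits − 2,295 credits = 5 credits. All other bidders lose, so their payoff is 0.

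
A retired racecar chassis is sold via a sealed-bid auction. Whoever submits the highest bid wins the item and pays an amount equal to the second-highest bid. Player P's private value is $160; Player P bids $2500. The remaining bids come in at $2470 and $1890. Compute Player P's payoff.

Highest competing bid: $2470.
Player P's bid $2500 is the highest overall, so Player P wins and pays the second-highest bid, $2470.
Payoff = value − price = $160 − $2470 = -$2310.
Overbidding won the item at a price above value — truthful bidding would have avoided this loss.

Payoff = -$2310.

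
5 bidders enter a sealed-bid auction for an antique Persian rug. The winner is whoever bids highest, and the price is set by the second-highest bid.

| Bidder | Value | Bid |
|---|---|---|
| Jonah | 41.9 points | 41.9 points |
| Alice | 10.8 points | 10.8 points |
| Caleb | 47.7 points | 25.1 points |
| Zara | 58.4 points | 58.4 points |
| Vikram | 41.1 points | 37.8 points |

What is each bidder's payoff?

Payoffs: Jonah 0.0 points, Alice 0.0 points, Caleb 0.0 points, Zara 16.5 points, Vikram 0.0 points.

Sorted high to low: Zara 58.4 points; Jonah 41.9 points; Vikram 37.8 points; Caleb 25.1 points; Alice 10.8 points.
Zara has the top bid and wins; the price is the second-highest bid, 41.9 points.
Zara's payoff = 58.4 points − 41.9 points = 16.5 points. All other bidders lose, so their payoff is 0.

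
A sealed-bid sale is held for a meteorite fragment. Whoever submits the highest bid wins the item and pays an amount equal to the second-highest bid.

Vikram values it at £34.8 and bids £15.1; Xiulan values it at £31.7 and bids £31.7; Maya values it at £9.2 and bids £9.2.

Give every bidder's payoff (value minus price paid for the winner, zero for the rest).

Payoffs: Vikram £0.0, Xiulan £16.6, Maya £0.0.

Sorted high to low: Xiulan £31.7; Vikram £15.1; Maya £9.2.
Xiulan has the top bid and wins; the price is the second-highest bid, £15.1.
Xiulan's payoff = £31.7 − £15.1 = £16.6. All other bidders lose, so their payoff is 0.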